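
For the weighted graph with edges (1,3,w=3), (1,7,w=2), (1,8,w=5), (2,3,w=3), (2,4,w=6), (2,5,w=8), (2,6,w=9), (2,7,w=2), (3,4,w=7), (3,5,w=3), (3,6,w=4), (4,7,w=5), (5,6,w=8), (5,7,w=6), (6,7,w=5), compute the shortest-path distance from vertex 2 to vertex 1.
4 (path: 2 -> 7 -> 1; weights 2 + 2 = 4)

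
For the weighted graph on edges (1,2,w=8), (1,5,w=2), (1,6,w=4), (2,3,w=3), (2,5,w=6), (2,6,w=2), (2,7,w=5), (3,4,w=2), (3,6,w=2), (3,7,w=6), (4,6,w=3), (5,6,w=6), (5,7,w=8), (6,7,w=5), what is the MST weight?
17 (MST edges: (1,5,w=2), (1,6,w=4), (2,6,w=2), (2,7,w=5), (3,4,w=2), (3,6,w=2); sum of weights 2 + 4 + 2 + 5 + 2 + 2 = 17)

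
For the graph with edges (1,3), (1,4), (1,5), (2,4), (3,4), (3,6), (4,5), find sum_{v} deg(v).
14 (handshake: sum of degrees = 2|E| = 2 x 7 = 14)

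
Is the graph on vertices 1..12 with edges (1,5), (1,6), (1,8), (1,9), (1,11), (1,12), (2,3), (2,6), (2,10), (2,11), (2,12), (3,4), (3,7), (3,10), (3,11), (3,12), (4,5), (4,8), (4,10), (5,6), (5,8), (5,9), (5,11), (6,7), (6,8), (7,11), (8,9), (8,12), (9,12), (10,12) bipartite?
No (odd cycle of length 3: 12 -> 1 -> 8 -> 12)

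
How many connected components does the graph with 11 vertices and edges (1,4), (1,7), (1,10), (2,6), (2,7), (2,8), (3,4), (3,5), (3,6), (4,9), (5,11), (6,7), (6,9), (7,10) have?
1 (components: {1, 2, 3, 4, 5, 6, 7, 8, 9, 10, 11})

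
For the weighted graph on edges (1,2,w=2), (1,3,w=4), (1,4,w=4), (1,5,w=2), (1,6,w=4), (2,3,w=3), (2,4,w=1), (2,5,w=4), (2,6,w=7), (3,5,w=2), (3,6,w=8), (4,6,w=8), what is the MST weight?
11 (MST edges: (1,2,w=2), (1,5,w=2), (1,6,w=4), (2,4,w=1), (3,5,w=2); sum of weights 2 + 2 + 4 + 1 + 2 = 11)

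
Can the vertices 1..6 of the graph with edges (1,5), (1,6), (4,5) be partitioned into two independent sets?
Yes. Partition: {1, 2, 3, 4}, {5, 6}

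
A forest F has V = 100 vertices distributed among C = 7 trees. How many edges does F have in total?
93 (Each of the 7 component trees on V_i vertices has V_i - 1 edges; summing gives V - C = 100 - 7 = 93)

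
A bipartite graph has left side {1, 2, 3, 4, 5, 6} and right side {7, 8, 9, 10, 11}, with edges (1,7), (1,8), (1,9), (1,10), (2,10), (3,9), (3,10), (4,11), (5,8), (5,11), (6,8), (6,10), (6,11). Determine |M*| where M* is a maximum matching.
5 (matching: (1,7), (2,10), (3,9), (4,11), (5,8); upper bound min(|L|,|R|) = min(6,5) = 5)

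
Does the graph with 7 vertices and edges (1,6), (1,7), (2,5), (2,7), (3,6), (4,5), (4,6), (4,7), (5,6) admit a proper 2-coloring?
No (odd cycle of length 5: 4 -> 7 -> 1 -> 6 -> 5 -> 4)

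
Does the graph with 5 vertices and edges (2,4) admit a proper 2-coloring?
Yes. Partition: {1, 2, 3, 5}, {4}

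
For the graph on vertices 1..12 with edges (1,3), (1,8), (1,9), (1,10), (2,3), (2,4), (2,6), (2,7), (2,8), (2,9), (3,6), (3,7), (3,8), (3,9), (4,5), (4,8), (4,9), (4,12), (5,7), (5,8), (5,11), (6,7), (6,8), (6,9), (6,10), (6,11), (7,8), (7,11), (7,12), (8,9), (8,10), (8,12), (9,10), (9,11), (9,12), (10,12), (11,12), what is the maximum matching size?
6 (matching: (1,10), (2,7), (3,6), (4,12), (5,8), (9,11); upper bound floor(n/2) = floor(12/2) = 6)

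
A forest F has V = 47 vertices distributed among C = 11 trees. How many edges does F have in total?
36 (Each of the 11 component trees on V_i vertices has V_i - 1 edges; summing gives V - C = 47 - 11 = 36)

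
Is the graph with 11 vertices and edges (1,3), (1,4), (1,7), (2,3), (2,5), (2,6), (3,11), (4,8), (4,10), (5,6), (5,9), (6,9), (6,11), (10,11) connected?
Yes (BFS from 1 visits [1, 3, 4, 7, 2, 11, 8, 10, 5, 6, 9] — all 11 vertices reached)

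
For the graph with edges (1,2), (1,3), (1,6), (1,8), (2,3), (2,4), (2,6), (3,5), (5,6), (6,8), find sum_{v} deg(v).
20 (handshake: sum of degrees = 2|E| = 2 x 10 = 20)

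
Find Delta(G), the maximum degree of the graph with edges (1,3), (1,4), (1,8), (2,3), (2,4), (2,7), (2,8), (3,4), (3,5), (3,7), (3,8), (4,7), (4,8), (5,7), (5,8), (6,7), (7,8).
6 (attained at vertices 3, 7, 8)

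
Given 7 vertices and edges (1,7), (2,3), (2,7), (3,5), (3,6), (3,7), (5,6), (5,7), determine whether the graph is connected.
No, it has 2 components: {1, 2, 3, 5, 6, 7}, {4}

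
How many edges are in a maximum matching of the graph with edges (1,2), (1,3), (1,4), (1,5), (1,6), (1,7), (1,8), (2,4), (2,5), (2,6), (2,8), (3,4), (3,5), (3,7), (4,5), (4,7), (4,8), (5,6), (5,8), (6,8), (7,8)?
4 (matching: (1,6), (2,5), (3,4), (7,8); upper bound floor(n/2) = floor(8/2) = 4)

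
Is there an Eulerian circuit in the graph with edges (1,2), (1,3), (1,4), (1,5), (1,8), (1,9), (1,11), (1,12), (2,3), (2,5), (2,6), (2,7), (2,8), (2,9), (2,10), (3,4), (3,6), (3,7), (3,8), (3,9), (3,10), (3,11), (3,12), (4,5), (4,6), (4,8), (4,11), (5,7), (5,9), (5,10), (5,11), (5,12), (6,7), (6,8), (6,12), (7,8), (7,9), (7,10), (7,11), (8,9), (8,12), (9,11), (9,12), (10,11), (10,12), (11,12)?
Yes (the graph is connected and all 12 vertices have even degree)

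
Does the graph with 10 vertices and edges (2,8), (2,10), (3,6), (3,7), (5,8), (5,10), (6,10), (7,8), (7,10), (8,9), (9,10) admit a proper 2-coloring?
Yes. Partition: {1, 2, 4, 5, 6, 7, 9}, {3, 8, 10}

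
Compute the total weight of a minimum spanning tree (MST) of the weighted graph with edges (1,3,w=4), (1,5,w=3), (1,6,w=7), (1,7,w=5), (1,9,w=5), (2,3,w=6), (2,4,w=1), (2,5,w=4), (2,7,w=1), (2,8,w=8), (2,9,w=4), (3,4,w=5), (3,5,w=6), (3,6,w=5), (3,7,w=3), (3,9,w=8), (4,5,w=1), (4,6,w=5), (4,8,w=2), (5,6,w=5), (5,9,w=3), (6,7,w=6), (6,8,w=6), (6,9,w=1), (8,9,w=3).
15 (MST edges: (1,5,w=3), (2,4,w=1), (2,7,w=1), (3,7,w=3), (4,5,w=1), (4,8,w=2), (5,9,w=3), (6,9,w=1); sum of weights 3 + 1 + 1 + 3 + 1 + 2 + 3 + 1 = 15)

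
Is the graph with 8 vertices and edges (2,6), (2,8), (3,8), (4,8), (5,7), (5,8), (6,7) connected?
No, it has 2 components: {1}, {2, 3, 4, 5, 6, 7, 8}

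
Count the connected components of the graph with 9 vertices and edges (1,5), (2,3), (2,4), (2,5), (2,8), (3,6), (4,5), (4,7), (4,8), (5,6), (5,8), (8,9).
1 (components: {1, 2, 3, 4, 5, 6, 7, 8, 9})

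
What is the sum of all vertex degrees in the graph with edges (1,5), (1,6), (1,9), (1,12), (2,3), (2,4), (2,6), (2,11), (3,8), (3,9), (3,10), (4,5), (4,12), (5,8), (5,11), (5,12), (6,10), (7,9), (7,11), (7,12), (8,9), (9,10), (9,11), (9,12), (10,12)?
50 (handshake: sum of degrees = 2|E| = 2 x 25 = 50)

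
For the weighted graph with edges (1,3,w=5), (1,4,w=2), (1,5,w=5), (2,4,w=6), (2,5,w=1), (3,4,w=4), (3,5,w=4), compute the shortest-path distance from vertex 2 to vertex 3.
5 (path: 2 -> 5 -> 3; weights 1 + 4 = 5)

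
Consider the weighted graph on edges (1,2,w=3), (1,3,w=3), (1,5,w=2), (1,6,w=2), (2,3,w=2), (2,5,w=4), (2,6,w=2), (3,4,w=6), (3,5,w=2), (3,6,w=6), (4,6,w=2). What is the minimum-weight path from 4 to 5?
6 (path: 4 -> 6 -> 1 -> 5; weights 2 + 2 + 2 = 6)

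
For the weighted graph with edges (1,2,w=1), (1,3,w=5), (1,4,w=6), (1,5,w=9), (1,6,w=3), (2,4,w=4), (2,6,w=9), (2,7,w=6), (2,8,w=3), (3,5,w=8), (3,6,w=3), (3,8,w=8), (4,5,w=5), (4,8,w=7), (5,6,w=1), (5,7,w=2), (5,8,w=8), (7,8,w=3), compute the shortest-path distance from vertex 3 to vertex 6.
3 (path: 3 -> 6; weights 3 = 3)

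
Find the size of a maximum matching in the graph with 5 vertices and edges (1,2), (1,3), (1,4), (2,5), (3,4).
2 (matching: (1,4), (2,5); upper bound floor(n/2) = floor(5/2) = 2)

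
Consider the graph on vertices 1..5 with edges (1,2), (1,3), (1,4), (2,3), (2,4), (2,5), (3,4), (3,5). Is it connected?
Yes (BFS from 1 visits [1, 2, 3, 4, 5] — all 5 vertices reached)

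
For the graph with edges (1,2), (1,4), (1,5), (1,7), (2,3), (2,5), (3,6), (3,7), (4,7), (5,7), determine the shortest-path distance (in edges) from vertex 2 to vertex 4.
2 (path: 2 -> 1 -> 4, 2 edges)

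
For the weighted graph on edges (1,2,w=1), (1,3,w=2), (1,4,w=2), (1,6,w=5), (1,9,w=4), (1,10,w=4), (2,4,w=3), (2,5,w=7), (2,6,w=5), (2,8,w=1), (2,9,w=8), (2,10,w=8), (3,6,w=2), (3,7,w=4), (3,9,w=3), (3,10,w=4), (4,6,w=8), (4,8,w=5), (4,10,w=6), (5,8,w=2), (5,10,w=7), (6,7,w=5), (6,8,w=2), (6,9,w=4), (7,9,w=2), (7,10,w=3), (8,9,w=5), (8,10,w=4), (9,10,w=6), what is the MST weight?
18 (MST edges: (1,2,w=1), (1,3,w=2), (1,4,w=2), (2,8,w=1), (3,6,w=2), (3,9,w=3), (5,8,w=2), (7,9,w=2), (7,10,w=3); sum of weights 1 + 2 + 2 + 1 + 2 + 3 + 2 + 2 + 3 = 18)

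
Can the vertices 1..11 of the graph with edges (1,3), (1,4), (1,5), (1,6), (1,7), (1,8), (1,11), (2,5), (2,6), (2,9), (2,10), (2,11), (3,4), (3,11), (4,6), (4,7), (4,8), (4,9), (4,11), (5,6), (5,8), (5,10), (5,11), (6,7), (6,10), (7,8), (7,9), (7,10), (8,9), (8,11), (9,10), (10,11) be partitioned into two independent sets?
No (odd cycle of length 3: 8 -> 1 -> 5 -> 8)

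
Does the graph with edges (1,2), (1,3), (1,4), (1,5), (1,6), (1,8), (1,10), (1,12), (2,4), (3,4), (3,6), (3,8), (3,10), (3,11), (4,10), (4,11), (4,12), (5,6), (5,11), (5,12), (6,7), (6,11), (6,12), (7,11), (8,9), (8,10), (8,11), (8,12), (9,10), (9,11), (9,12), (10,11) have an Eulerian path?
Yes — and in fact it has an Eulerian circuit (the graph is connected and all 12 vertices have even degree)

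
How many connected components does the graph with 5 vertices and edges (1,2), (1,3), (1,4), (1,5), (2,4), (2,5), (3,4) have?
1 (components: {1, 2, 3, 4, 5})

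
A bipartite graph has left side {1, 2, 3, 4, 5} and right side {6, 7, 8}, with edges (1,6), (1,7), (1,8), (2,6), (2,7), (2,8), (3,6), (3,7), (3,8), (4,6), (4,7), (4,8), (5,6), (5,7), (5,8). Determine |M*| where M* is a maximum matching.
3 (matching: (1,8), (2,7), (3,6); upper bound min(|L|,|R|) = min(5,3) = 3)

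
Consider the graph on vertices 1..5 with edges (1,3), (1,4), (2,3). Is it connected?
No, it has 2 components: {1, 2, 3, 4}, {5}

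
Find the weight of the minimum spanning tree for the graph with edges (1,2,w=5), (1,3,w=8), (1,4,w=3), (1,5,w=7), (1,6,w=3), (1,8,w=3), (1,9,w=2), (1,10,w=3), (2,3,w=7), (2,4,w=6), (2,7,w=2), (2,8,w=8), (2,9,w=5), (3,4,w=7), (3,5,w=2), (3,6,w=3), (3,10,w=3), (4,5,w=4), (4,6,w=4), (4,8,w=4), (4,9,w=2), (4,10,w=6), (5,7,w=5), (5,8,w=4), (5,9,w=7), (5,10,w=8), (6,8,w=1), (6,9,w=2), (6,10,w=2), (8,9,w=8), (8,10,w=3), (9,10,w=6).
21 (MST edges: (1,2,w=5), (1,9,w=2), (2,7,w=2), (3,5,w=2), (3,6,w=3), (4,9,w=2), (6,8,w=1), (6,9,w=2), (6,10,w=2); sum of weights 5 + 2 + 2 + 2 + 3 + 2 + 1 + 2 + 2 = 21)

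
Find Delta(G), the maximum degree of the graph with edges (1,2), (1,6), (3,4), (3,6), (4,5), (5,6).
3 (attained at vertex 6)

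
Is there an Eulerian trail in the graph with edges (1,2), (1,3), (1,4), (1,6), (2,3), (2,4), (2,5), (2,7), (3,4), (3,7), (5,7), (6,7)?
Yes (the graph is connected and exactly 2 vertices have odd degree: {2, 4}; any Eulerian path must start and end at those)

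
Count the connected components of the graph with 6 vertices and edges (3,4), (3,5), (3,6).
3 (components: {1}, {2}, {3, 4, 5, 6})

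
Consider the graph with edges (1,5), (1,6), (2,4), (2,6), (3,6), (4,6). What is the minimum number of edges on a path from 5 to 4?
3 (path: 5 -> 1 -> 6 -> 4, 3 edges)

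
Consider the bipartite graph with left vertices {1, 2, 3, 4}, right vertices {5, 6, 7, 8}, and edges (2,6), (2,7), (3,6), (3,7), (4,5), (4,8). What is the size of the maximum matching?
3 (matching: (2,7), (3,6), (4,8); upper bound min(|L|,|R|) = min(4,4) = 4)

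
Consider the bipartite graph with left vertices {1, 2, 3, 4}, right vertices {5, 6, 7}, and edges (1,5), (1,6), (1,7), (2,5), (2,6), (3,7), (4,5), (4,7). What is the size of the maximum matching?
3 (matching: (1,7), (2,6), (4,5); upper bound min(|L|,|R|) = min(4,3) = 3)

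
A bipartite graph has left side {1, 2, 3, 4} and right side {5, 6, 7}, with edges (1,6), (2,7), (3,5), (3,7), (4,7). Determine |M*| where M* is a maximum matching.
3 (matching: (1,6), (2,7), (3,5); upper bound min(|L|,|R|) = min(4,3) = 3)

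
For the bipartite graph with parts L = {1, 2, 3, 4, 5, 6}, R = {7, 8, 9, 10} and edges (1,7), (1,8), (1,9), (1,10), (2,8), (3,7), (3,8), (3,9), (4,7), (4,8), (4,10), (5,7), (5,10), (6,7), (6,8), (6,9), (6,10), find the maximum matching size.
4 (matching: (1,10), (2,8), (3,9), (4,7); upper bound min(|L|,|R|) = min(6,4) = 4)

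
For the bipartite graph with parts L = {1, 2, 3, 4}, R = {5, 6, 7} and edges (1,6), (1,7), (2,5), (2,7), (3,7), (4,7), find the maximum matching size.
3 (matching: (1,6), (2,5), (3,7); upper bound min(|L|,|R|) = min(4,3) = 3)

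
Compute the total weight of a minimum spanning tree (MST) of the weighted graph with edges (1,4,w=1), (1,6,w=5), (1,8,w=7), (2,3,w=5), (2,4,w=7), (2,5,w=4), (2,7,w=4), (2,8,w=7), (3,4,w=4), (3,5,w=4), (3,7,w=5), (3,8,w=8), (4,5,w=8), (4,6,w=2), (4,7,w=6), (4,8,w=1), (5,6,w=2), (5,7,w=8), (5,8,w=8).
18 (MST edges: (1,4,w=1), (2,5,w=4), (2,7,w=4), (3,4,w=4), (4,6,w=2), (4,8,w=1), (5,6,w=2); sum of weights 1 + 4 + 4 + 4 + 2 + 1 + 2 = 18)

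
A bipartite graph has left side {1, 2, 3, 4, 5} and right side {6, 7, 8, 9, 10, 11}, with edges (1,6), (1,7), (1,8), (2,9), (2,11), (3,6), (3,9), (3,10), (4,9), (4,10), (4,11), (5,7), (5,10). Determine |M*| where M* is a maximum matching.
5 (matching: (1,8), (2,11), (3,10), (4,9), (5,7); upper bound min(|L|,|R|) = min(5,6) = 5)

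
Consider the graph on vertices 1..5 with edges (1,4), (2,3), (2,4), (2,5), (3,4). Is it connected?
Yes (BFS from 1 visits [1, 4, 2, 3, 5] — all 5 vertices reached)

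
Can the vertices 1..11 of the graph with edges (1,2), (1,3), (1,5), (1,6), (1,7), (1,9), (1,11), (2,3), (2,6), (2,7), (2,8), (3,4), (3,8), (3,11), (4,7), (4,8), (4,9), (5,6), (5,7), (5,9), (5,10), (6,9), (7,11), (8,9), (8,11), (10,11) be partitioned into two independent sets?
No (odd cycle of length 3: 2 -> 1 -> 6 -> 2)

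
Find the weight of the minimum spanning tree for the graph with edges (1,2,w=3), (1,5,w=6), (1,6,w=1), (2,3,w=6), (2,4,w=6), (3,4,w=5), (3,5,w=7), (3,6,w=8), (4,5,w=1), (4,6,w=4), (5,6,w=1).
11 (MST edges: (1,2,w=3), (1,6,w=1), (3,4,w=5), (4,5,w=1), (5,6,w=1); sum of weights 3 + 1 + 5 + 1 + 1 = 11)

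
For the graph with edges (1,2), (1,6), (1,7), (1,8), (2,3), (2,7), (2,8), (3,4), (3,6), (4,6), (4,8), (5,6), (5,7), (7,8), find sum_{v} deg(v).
28 (handshake: sum of degrees = 2|E| = 2 x 14 = 28)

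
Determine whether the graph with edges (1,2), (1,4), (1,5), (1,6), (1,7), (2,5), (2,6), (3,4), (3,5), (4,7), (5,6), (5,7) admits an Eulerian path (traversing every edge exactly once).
No (6 vertices have odd degree: {1, 2, 4, 5, 6, 7}; Eulerian path requires 0 or 2)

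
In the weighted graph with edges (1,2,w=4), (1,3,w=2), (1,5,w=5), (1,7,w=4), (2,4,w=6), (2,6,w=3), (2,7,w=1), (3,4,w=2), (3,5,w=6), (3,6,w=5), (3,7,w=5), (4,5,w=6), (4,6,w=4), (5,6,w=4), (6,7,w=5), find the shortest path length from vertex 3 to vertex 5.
6 (path: 3 -> 5; weights 6 = 6)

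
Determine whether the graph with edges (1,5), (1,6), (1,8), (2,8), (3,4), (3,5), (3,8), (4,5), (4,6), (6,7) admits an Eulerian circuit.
No (8 vertices have odd degree: {1, 2, 3, 4, 5, 6, 7, 8}; Eulerian circuit requires 0)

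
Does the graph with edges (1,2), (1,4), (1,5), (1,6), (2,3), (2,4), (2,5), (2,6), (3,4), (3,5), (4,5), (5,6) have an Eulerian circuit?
No (4 vertices have odd degree: {2, 3, 5, 6}; Eulerian circuit requires 0)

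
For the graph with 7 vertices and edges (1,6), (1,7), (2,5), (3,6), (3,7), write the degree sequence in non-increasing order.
[2, 2, 2, 2, 1, 1, 0] (degrees: deg(1)=2, deg(2)=1, deg(3)=2, deg(4)=0, deg(5)=1, deg(6)=2, deg(7)=2)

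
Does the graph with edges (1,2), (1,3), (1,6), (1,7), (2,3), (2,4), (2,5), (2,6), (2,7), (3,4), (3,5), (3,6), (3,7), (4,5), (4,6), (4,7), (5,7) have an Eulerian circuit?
No (2 vertices have odd degree: {4, 7}; Eulerian circuit requires 0)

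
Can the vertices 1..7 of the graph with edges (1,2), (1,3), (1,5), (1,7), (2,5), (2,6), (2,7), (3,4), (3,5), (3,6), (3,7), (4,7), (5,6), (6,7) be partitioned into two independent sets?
No (odd cycle of length 3: 7 -> 1 -> 3 -> 7)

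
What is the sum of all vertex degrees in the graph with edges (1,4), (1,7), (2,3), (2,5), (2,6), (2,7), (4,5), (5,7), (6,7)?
18 (handshake: sum of degrees = 2|E| = 2 x 9 = 18)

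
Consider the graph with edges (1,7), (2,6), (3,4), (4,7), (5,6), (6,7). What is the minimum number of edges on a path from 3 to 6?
3 (path: 3 -> 4 -> 7 -> 6, 3 edges)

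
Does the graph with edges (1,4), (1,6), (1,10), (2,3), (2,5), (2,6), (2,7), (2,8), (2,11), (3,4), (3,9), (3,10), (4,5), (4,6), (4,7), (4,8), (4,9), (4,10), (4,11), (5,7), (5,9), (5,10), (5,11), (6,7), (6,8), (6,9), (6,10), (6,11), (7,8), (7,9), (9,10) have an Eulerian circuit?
No (2 vertices have odd degree: {1, 4}; Eulerian circuit requires 0)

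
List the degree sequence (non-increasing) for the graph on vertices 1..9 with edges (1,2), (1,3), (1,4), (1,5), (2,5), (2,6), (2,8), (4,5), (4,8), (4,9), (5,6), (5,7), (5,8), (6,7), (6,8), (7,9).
[6, 4, 4, 4, 4, 4, 3, 2, 1] (degrees: deg(1)=4, deg(2)=4, deg(3)=1, deg(4)=4, deg(5)=6, deg(6)=4, deg(7)=3, deg(8)=4, deg(9)=2)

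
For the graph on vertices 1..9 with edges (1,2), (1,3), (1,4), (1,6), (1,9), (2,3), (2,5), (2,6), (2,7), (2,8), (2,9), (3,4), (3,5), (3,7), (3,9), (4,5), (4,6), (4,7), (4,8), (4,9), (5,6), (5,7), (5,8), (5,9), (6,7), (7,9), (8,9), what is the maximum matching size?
4 (matching: (1,6), (2,8), (3,7), (4,9); upper bound floor(n/2) = floor(9/2) = 4)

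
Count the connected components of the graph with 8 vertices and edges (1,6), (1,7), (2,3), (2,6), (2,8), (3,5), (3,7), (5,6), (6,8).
2 (components: {1, 2, 3, 5, 6, 7, 8}, {4})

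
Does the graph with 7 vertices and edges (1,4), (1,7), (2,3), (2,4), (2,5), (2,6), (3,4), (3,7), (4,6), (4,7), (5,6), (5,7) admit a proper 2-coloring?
No (odd cycle of length 3: 7 -> 1 -> 4 -> 7)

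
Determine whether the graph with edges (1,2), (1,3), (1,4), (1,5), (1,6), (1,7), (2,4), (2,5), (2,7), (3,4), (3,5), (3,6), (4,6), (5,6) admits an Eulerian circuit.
Yes (the graph is connected and all 7 vertices have even degree)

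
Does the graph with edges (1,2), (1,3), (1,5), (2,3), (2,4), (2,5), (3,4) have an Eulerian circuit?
No (2 vertices have odd degree: {1, 3}; Eulerian circuit requires 0)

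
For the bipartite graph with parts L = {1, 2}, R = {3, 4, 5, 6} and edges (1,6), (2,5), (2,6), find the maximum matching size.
2 (matching: (1,6), (2,5); upper bound min(|L|,|R|) = min(2,4) = 2)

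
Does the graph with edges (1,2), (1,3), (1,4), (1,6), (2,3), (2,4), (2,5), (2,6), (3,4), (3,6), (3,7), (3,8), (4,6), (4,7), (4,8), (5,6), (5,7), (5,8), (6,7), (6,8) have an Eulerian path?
Yes (the graph is connected and exactly 2 vertices have odd degree: {2, 6}; any Eulerian path must start and end at those)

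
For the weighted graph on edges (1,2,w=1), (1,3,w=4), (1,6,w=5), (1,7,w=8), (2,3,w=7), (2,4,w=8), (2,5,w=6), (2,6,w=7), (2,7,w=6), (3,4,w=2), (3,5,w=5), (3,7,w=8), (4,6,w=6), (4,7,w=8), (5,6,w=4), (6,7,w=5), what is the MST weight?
21 (MST edges: (1,2,w=1), (1,3,w=4), (1,6,w=5), (3,4,w=2), (5,6,w=4), (6,7,w=5); sum of weights 1 + 4 + 5 + 2 + 4 + 5 = 21)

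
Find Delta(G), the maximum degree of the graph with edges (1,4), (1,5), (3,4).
2 (attained at vertices 1, 4)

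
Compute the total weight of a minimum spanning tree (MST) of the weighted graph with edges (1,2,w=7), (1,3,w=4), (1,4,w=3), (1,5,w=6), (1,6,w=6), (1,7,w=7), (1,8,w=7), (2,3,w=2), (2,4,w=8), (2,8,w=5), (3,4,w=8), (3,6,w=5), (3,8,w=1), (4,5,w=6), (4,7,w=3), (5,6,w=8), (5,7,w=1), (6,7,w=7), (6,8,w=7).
19 (MST edges: (1,3,w=4), (1,4,w=3), (2,3,w=2), (3,6,w=5), (3,8,w=1), (4,7,w=3), (5,7,w=1); sum of weights 4 + 3 + 2 + 5 + 1 + 3 + 1 = 19)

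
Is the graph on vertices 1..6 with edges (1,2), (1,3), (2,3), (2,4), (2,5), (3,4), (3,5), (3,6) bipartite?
No (odd cycle of length 3: 2 -> 1 -> 3 -> 2)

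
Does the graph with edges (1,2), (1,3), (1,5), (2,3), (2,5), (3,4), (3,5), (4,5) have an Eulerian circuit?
No (2 vertices have odd degree: {1, 2}; Eulerian circuit requires 0)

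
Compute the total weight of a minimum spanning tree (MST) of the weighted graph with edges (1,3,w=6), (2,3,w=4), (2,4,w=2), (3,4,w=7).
12 (MST edges: (1,3,w=6), (2,3,w=4), (2,4,w=2); sum of weights 6 + 4 + 2 = 12)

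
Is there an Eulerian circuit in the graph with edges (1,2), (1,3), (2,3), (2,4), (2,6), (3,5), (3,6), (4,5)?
Yes (the graph is connected and all 6 vertices have even degree)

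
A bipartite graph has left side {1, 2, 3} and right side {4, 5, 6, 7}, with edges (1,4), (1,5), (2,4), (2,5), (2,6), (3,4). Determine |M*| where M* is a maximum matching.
3 (matching: (1,5), (2,6), (3,4); upper bound min(|L|,|R|) = min(3,4) = 3)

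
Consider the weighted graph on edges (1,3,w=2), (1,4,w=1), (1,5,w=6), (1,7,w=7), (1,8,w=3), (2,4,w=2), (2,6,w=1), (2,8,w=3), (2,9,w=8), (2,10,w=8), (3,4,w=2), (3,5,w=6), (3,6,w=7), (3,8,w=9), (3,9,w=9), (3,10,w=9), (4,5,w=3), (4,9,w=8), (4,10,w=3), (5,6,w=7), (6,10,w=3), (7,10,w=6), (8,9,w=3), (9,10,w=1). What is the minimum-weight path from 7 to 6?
9 (path: 7 -> 10 -> 6; weights 6 + 3 = 9)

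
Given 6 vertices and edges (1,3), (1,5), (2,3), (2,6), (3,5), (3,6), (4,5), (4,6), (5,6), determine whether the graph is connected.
Yes (BFS from 1 visits [1, 3, 5, 2, 6, 4] — all 6 vertices reached)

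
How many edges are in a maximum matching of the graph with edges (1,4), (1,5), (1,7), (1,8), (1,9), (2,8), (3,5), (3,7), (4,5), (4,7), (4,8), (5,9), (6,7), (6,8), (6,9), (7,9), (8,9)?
4 (matching: (1,7), (2,8), (4,5), (6,9); upper bound floor(n/2) = floor(9/2) = 4)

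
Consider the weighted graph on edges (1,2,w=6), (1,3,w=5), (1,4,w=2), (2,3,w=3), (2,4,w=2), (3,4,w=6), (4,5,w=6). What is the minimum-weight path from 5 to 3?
11 (path: 5 -> 4 -> 2 -> 3; weights 6 + 2 + 3 = 11)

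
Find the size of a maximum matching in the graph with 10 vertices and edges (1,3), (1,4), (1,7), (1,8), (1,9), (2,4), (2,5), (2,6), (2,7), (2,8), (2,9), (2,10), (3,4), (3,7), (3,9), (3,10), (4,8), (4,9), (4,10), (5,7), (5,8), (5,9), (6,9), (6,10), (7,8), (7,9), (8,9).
5 (matching: (1,8), (2,5), (3,7), (4,9), (6,10); upper bound floor(n/2) = floor(10/2) = 5)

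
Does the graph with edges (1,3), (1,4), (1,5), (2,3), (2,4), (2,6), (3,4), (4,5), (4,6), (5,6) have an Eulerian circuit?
No (6 vertices have odd degree: {1, 2, 3, 4, 5, 6}; Eulerian circuit requires 0)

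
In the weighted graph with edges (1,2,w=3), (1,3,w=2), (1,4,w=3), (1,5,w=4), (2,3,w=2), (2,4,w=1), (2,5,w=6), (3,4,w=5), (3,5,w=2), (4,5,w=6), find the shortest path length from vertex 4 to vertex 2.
1 (path: 4 -> 2; weights 1 = 1)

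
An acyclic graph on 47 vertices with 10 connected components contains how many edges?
37 (Each of the 10 component trees on V_i vertices has V_i - 1 edges; summing gives V - C = 47 - 10 = 37)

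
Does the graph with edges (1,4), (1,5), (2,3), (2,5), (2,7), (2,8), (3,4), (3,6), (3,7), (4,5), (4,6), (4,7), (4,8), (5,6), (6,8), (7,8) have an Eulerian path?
Yes — and in fact it has an Eulerian circuit (the graph is connected and all 8 vertices have even degree)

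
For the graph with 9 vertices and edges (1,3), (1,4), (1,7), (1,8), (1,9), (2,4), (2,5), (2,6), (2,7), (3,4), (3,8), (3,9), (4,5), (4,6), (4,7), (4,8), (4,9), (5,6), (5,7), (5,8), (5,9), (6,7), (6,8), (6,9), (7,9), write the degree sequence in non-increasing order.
[8, 6, 6, 6, 6, 5, 5, 4, 4] (degrees: deg(1)=5, deg(2)=4, deg(3)=4, deg(4)=8, deg(5)=6, deg(6)=6, deg(7)=6, deg(8)=5, deg(9)=6)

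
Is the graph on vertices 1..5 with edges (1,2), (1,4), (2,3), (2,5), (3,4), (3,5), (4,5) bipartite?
No (odd cycle of length 3: 3 -> 4 -> 5 -> 3)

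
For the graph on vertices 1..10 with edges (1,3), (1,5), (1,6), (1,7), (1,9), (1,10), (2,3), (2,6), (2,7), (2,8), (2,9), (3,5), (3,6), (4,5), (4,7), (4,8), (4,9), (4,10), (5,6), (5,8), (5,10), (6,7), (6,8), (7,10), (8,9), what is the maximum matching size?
5 (matching: (1,9), (2,8), (3,6), (4,7), (5,10); upper bound floor(n/2) = floor(10/2) = 5)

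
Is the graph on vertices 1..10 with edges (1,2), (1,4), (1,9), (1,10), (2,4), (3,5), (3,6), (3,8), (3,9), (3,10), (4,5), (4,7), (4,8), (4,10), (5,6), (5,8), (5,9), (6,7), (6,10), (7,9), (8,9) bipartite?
No (odd cycle of length 3: 2 -> 1 -> 4 -> 2)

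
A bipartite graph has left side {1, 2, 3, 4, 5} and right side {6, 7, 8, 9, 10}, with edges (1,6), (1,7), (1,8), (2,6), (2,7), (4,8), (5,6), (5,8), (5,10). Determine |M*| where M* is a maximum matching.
4 (matching: (1,6), (2,7), (4,8), (5,10); upper bound min(|L|,|R|) = min(5,5) = 5)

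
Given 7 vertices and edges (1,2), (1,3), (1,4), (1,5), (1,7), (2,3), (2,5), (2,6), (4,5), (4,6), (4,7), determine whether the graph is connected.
Yes (BFS from 1 visits [1, 2, 3, 4, 5, 7, 6] — all 7 vertices reached)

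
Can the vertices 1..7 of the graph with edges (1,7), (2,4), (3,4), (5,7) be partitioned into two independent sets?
Yes. Partition: {1, 2, 3, 5, 6}, {4, 7}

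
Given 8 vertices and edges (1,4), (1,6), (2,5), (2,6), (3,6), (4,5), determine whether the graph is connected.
No, it has 3 components: {1, 2, 3, 4, 5, 6}, {7}, {8}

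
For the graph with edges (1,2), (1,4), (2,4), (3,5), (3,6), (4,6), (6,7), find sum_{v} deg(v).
14 (handshake: sum of degrees = 2|E| = 2 x 7 = 14)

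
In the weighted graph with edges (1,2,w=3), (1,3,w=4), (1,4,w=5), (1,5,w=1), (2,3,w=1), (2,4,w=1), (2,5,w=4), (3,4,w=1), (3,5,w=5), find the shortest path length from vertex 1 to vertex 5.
1 (path: 1 -> 5; weights 1 = 1)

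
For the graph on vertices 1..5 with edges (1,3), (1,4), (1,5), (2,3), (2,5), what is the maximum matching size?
2 (matching: (1,4), (2,5); upper bound floor(n/2) = floor(5/2) = 2)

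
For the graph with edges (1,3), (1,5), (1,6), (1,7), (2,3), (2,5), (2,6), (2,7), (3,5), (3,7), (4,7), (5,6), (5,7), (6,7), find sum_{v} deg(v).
28 (handshake: sum of degrees = 2|E| = 2 x 14 = 28)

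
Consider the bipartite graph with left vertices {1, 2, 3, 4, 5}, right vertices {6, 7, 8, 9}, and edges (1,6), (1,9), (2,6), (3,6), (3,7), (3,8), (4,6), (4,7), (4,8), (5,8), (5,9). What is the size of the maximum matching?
4 (matching: (1,9), (2,6), (3,8), (4,7); upper bound min(|L|,|R|) = min(5,4) = 4)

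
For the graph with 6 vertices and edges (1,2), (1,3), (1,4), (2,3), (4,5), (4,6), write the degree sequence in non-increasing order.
[3, 3, 2, 2, 1, 1] (degrees: deg(1)=3, deg(2)=2, deg(3)=2, deg(4)=3, deg(5)=1, deg(6)=1)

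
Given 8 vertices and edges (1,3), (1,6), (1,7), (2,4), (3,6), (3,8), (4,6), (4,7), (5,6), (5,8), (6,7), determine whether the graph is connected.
Yes (BFS from 1 visits [1, 3, 6, 7, 8, 4, 5, 2] — all 8 vertices reached)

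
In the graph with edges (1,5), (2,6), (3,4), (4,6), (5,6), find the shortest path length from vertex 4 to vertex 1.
3 (path: 4 -> 6 -> 5 -> 1, 3 edges)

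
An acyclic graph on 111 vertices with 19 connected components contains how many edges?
92 (Each of the 19 component trees on V_i vertices has V_i - 1 edges; summing gives V - C = 111 - 19 = 92)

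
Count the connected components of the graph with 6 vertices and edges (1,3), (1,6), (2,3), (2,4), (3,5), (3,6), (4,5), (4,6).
1 (components: {1, 2, 3, 4, 5, 6})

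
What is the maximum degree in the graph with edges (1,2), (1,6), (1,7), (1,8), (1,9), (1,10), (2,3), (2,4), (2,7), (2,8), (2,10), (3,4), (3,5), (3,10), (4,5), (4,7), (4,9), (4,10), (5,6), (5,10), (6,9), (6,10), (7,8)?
6 (attained at vertices 1, 2, 4, 10)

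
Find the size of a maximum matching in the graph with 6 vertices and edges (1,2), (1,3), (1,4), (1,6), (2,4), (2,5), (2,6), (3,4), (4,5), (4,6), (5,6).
3 (matching: (1,3), (2,5), (4,6); upper bound floor(n/2) = floor(6/2) = 3)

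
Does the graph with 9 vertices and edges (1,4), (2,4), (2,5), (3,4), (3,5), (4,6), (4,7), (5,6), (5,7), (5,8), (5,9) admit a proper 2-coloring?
Yes. Partition: {1, 2, 3, 6, 7, 8, 9}, {4, 5}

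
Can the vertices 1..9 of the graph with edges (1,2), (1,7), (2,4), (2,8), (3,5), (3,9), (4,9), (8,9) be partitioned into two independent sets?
Yes. Partition: {1, 3, 4, 6, 8}, {2, 5, 7, 9}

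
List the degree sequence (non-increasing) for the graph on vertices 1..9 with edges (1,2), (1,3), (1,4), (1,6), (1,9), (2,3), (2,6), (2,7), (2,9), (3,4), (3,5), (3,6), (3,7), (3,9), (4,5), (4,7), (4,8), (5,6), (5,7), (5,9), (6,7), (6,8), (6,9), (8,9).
[7, 7, 6, 5, 5, 5, 5, 5, 3] (degrees: deg(1)=5, deg(2)=5, deg(3)=7, deg(4)=5, deg(5)=5, deg(6)=7, deg(7)=5, deg(8)=3, deg(9)=6)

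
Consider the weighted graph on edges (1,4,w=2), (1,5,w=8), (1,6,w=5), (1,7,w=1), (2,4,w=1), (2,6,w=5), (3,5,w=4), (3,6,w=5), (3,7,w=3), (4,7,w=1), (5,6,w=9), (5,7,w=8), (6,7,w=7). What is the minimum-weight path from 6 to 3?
5 (path: 6 -> 3; weights 5 = 5)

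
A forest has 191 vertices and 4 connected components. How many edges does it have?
187 (Each of the 4 component trees on V_i vertices has V_i - 1 edges; summing gives V - C = 191 - 4 = 187)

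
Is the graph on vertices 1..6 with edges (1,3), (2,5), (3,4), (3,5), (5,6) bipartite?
Yes. Partition: {1, 4, 5}, {2, 3, 6}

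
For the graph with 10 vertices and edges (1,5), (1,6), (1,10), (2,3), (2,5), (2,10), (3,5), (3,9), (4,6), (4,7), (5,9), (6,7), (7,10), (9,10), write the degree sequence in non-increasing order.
[4, 4, 3, 3, 3, 3, 3, 3, 2, 0] (degrees: deg(1)=3, deg(2)=3, deg(3)=3, deg(4)=2, deg(5)=4, deg(6)=3, deg(7)=3, deg(8)=0, deg(9)=3, deg(10)=4)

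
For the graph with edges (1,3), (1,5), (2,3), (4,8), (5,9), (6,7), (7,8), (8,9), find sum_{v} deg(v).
16 (handshake: sum of degrees = 2|E| = 2 x 8 = 16)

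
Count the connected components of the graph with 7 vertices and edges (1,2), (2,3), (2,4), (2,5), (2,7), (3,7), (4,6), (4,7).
1 (components: {1, 2, 3, 4, 5, 6, 7})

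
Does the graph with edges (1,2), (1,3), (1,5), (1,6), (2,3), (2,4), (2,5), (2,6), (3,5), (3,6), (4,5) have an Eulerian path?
Yes (the graph is connected and exactly 2 vertices have odd degree: {2, 6}; any Eulerian path must start and end at those)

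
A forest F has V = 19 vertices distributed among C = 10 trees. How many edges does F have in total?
9 (Each of the 10 component trees on V_i vertices has V_i - 1 edges; summing gives V - C = 19 - 10 = 9)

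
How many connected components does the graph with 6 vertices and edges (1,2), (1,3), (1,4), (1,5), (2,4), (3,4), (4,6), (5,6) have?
1 (components: {1, 2, 3, 4, 5, 6})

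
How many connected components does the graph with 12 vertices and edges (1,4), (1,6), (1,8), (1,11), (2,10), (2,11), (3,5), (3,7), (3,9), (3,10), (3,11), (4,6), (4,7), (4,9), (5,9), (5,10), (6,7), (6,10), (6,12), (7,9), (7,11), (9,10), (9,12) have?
1 (components: {1, 2, 3, 4, 5, 6, 7, 8, 9, 10, 11, 12})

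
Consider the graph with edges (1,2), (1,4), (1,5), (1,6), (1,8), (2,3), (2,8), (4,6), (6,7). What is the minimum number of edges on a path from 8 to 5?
2 (path: 8 -> 1 -> 5, 2 edges)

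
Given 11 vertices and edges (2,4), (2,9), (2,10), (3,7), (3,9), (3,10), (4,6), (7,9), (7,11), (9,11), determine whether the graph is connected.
No, it has 4 components: {1}, {2, 3, 4, 6, 7, 9, 10, 11}, {5}, {8}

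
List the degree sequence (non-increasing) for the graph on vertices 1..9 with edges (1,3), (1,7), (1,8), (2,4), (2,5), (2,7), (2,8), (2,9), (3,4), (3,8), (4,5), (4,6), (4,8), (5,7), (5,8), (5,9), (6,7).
[5, 5, 5, 5, 4, 3, 3, 2, 2] (degrees: deg(1)=3, deg(2)=5, deg(3)=3, deg(4)=5, deg(5)=5, deg(6)=2, deg(7)=4, deg(8)=5, deg(9)=2)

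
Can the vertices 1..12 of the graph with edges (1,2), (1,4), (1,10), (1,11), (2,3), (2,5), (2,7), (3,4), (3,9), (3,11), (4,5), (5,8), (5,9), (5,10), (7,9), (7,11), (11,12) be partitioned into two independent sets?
Yes. Partition: {1, 3, 5, 6, 7, 12}, {2, 4, 8, 9, 10, 11}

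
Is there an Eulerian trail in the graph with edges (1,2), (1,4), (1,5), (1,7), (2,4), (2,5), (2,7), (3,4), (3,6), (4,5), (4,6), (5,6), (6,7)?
Yes (the graph is connected and exactly 2 vertices have odd degree: {4, 7}; any Eulerian path must start and end at those)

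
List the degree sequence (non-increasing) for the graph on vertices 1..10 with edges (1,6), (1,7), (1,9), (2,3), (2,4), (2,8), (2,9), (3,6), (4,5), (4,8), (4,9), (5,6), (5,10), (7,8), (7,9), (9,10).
[5, 4, 4, 3, 3, 3, 3, 3, 2, 2] (degrees: deg(1)=3, deg(2)=4, deg(3)=2, deg(4)=4, deg(5)=3, deg(6)=3, deg(7)=3, deg(8)=3, deg(9)=5, deg(10)=2)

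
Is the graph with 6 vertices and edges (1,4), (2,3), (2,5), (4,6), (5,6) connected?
Yes (BFS from 1 visits [1, 4, 6, 5, 2, 3] — all 6 vertices reached)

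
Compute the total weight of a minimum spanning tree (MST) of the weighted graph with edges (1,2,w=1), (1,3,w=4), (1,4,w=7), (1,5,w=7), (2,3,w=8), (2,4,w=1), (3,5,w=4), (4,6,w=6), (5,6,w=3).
13 (MST edges: (1,2,w=1), (1,3,w=4), (2,4,w=1), (3,5,w=4), (5,6,w=3); sum of weights 1 + 4 + 1 + 4 + 3 = 13)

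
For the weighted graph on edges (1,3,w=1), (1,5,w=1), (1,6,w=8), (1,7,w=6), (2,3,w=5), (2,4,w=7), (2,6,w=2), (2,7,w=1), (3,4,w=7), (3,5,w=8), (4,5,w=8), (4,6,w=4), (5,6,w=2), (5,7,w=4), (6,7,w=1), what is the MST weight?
10 (MST edges: (1,3,w=1), (1,5,w=1), (2,7,w=1), (4,6,w=4), (5,6,w=2), (6,7,w=1); sum of weights 1 + 1 + 1 + 4 + 2 + 1 = 10)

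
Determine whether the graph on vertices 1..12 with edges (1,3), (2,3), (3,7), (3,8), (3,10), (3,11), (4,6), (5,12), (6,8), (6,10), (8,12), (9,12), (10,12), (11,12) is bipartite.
Yes. Partition: {1, 2, 4, 5, 7, 8, 9, 10, 11}, {3, 6, 12}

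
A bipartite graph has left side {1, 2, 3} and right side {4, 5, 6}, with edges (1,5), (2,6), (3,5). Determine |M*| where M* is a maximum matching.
2 (matching: (1,5), (2,6); upper bound min(|L|,|R|) = min(3,3) = 3)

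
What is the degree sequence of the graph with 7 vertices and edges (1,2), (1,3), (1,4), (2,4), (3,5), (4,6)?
[3, 3, 2, 2, 1, 1, 0] (degrees: deg(1)=3, deg(2)=2, deg(3)=2, deg(4)=3, deg(5)=1, deg(6)=1, deg(7)=0)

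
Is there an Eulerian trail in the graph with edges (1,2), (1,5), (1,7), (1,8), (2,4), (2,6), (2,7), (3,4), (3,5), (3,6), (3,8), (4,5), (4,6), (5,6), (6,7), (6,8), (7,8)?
Yes — and in fact it has an Eulerian circuit (the graph is connected and all 8 vertices have even degree)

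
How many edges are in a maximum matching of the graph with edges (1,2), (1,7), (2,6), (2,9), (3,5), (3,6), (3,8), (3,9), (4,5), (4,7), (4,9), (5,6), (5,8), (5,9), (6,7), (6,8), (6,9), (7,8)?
4 (matching: (1,7), (3,8), (4,5), (6,9); upper bound floor(n/2) = floor(9/2) = 4)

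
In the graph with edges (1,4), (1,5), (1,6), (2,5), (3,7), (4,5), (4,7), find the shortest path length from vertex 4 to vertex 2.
2 (path: 4 -> 5 -> 2, 2 edges)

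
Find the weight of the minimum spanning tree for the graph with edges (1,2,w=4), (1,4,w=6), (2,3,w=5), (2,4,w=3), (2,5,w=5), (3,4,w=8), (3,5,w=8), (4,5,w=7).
17 (MST edges: (1,2,w=4), (2,3,w=5), (2,4,w=3), (2,5,w=5); sum of weights 4 + 5 + 3 + 5 = 17)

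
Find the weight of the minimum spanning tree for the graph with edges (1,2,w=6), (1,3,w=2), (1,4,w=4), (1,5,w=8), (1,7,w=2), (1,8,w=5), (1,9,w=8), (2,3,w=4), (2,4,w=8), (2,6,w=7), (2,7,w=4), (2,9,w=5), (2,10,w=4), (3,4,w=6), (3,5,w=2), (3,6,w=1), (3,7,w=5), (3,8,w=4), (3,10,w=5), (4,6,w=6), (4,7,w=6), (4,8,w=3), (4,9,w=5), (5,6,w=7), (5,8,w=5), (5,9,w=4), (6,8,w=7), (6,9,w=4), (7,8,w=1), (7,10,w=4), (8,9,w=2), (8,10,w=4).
21 (MST edges: (1,3,w=2), (1,7,w=2), (2,3,w=4), (2,10,w=4), (3,5,w=2), (3,6,w=1), (4,8,w=3), (7,8,w=1), (8,9,w=2); sum of weights 2 + 2 + 4 + 4 + 2 + 1 + 3 + 1 + 2 = 21)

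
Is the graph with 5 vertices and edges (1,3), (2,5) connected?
No, it has 3 components: {1, 3}, {2, 5}, {4}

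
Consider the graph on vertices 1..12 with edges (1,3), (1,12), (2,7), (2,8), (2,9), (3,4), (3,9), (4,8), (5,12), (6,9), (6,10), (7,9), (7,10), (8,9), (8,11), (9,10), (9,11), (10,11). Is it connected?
Yes (BFS from 1 visits [1, 3, 12, 4, 9, 5, 8, 2, 6, 7, 10, 11] — all 12 vertices reached)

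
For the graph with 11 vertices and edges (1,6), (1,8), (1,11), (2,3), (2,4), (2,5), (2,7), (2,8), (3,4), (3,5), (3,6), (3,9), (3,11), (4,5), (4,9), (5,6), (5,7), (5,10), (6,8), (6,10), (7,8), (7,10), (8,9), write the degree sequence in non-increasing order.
[6, 6, 5, 5, 5, 4, 4, 3, 3, 3, 2] (degrees: deg(1)=3, deg(2)=5, deg(3)=6, deg(4)=4, deg(5)=6, deg(6)=5, deg(7)=4, deg(8)=5, deg(9)=3, deg(10)=3, deg(11)=2)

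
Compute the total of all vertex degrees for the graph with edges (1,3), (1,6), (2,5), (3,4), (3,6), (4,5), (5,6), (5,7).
16 (handshake: sum of degrees = 2|E| = 2 x 8 = 16)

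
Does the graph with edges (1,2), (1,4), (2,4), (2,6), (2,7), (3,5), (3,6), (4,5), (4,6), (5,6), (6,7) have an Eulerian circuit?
No (2 vertices have odd degree: {5, 6}; Eulerian circuit requires 0)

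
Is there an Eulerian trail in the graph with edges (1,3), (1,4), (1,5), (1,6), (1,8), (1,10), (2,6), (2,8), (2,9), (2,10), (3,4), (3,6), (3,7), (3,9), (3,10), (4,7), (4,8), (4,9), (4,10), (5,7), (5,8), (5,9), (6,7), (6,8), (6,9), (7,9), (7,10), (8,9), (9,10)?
Yes — and in fact it has an Eulerian circuit (the graph is connected and all 10 vertices have even degree)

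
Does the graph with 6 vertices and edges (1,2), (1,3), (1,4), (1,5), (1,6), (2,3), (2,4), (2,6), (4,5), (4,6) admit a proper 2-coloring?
No (odd cycle of length 3: 3 -> 1 -> 2 -> 3)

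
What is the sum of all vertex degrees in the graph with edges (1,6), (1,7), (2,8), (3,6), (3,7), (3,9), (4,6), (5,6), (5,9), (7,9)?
20 (handshake: sum of degrees = 2|E| = 2 x 10 = 20)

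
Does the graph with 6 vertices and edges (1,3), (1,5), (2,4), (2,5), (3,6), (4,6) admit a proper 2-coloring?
Yes. Partition: {1, 2, 6}, {3, 4, 5}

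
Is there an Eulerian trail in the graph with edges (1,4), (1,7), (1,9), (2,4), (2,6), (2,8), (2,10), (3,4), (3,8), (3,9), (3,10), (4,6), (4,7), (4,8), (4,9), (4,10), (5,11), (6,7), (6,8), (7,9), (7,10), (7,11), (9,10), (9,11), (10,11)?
Yes (the graph is connected and exactly 2 vertices have odd degree: {1, 5}; any Eulerian path must start and end at those)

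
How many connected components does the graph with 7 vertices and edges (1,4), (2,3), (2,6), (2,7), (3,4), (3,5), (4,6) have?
1 (components: {1, 2, 3, 4, 5, 6, 7})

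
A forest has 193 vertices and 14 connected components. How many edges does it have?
179 (Each of the 14 component trees on V_i vertices has V_i - 1 edges; summing gives V - C = 193 - 14 = 179)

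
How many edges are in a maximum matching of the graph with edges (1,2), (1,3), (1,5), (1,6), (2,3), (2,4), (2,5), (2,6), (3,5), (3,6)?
3 (matching: (1,5), (2,4), (3,6); upper bound floor(n/2) = floor(6/2) = 3)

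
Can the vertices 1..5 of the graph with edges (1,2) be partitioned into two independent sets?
Yes. Partition: {1, 3, 4, 5}, {2}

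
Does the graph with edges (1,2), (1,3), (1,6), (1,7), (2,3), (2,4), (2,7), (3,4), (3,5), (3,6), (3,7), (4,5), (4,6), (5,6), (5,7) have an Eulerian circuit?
Yes (the graph is connected and all 7 vertices have even degree)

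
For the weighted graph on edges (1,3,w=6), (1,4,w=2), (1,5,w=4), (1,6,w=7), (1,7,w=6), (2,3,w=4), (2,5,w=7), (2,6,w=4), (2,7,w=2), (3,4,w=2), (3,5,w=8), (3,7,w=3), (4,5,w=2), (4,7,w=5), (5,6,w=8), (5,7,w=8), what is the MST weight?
15 (MST edges: (1,4,w=2), (2,6,w=4), (2,7,w=2), (3,4,w=2), (3,7,w=3), (4,5,w=2); sum of weights 2 + 4 + 2 + 2 + 3 + 2 = 15)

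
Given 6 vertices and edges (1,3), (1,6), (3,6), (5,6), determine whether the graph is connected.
No, it has 3 components: {1, 3, 5, 6}, {2}, {4}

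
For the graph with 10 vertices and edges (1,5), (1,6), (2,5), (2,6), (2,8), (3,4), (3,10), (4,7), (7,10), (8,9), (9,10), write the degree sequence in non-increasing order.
[3, 3, 2, 2, 2, 2, 2, 2, 2, 2] (degrees: deg(1)=2, deg(2)=3, deg(3)=2, deg(4)=2, deg(5)=2, deg(6)=2, deg(7)=2, deg(8)=2, deg(9)=2, deg(10)=3)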